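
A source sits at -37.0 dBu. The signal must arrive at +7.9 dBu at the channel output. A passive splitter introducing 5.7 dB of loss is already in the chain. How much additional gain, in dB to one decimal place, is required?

The required make-up gain is the shortfall in the dB sum.
G = +7.9 − (-37.0) + 5.7 = 50.6 dB.

50.6 dB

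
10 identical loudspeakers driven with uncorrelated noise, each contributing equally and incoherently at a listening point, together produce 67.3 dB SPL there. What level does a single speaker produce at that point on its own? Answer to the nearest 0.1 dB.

10 equal incoherent sources add 10·log₁₀(10) = 10.00 dB over one source.
L_one = 67.3 − 10.00 = 57.3 dB SPL.

57.3 dB SPL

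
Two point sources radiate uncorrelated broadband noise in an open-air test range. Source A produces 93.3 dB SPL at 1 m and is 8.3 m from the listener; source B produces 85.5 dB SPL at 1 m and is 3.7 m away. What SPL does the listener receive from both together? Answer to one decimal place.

At the listener: L_A = 93.3 − 20·log₁₀(8.3) = 74.92 dB; L_B = 85.5 − 20·log₁₀(3.7) = 74.14 dB.
Combined: 10·log₁₀(10^(74.92/10)+10^(74.14/10)) = 77.6 dB SPL.

77.6 dB SPL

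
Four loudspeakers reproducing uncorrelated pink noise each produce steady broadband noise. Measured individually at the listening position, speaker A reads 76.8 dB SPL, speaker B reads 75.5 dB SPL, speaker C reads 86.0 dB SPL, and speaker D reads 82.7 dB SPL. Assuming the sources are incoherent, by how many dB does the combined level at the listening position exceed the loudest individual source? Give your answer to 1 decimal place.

2.2 dB

Incoherent sources sum as intensities:
L_total = 10·log₁₀(10^(76.8/10) + 10^(75.5/10) + 10^(86.0/10) + 10^(82.7/10)) = 88.25 dB SPL.
Excess over the loudest (86.0 dB): 88.25 − 86.0 = 2.2 dB.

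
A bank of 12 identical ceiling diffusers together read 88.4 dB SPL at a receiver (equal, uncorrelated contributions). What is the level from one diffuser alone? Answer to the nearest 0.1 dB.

12 equal incoherent sources add 10·log₁₀(12) = 10.79 dB over one source.
L_one = 88.4 − 10.79 = 77.6 dB SPL.

77.6 dB SPL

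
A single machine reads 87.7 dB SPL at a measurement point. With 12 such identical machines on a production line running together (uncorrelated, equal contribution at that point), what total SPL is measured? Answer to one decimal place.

12 equal incoherent sources raise the level by 10·log₁₀(12) = 10.79 dB.
L_total = 87.7 + 10.79 = 98.5 dB SPL.

98.5 dB SPL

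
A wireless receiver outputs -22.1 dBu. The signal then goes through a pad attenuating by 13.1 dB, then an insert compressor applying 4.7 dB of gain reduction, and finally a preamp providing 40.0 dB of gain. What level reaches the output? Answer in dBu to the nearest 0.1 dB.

In dB, series stages simply add:
-22.1 − 13.1 − 4.7 + 40.0 = +0.1 dBu.

+0.1 dBu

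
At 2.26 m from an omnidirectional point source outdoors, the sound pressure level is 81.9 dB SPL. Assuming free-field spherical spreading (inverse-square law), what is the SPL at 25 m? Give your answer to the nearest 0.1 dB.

61.0 dB SPL

For a point source in a free field, ΔL = −20·log₁₀(d₂/d₁).
ΔL = −20·log₁₀(25/2.26) = -20.88 dB, so L₂ = 81.9 + (-20.88) = 61.0 dB SPL.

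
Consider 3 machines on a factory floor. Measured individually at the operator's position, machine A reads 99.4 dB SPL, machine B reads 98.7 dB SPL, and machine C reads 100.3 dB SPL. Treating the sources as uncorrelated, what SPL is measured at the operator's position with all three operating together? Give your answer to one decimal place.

104.3 dB SPL

Add the sources as powers (linear), then convert back to dB:
L_total = 10·log₁₀(10^(99.4/10) + 10^(98.7/10) + 10^(100.3/10)) = 10·log₁₀(26838000000) = 104.3 dB SPL.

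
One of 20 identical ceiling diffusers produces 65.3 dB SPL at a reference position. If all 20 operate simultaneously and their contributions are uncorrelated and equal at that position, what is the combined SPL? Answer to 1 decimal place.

78.3 dB SPL

20 equal incoherent sources raise the level by 10·log₁₀(20) = 13.01 dB.
L_total = 65.3 + 13.01 = 78.3 dB SPL.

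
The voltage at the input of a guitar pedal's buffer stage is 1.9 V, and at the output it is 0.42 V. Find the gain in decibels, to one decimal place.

-13.1 dB

For a voltage ratio, dB = 20·log₁₀(V₂/V₁).
20·log₁₀(0.42/1.9) = 20·log₁₀(0.2211) = -13.1 dB.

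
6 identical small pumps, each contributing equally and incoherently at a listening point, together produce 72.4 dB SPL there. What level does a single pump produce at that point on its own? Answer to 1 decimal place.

6 equal incoherent sources add 10·log₁₀(6) = 7.78 dB over one source.
L_one = 72.4 − 7.78 = 64.6 dB SPL.

64.6 dB SPL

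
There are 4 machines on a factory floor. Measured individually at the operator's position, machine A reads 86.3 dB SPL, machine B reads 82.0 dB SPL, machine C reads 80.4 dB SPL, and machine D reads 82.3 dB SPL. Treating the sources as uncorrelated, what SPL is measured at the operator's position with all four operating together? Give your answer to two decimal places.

89.37 dB SPL

Uncorrelated sources add in intensity (power), not in dB.
L_total = 10·log₁₀(10^(86.3/10) + 10^(82.0/10) + 10^(80.4/10) + 10^(82.3/10)) = 10·log₁₀(864500000) = 89.37 dB SPL.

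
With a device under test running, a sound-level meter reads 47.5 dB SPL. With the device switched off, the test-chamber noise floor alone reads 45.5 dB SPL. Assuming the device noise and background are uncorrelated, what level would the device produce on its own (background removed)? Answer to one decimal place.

Remove the background by subtracting linear intensities:
L_src = 10·log₁₀(10^(47.5/10) − 10^(45.5/10)) = 10·log₁₀(20750) = 43.2 dB SPL.

43.2 dB SPL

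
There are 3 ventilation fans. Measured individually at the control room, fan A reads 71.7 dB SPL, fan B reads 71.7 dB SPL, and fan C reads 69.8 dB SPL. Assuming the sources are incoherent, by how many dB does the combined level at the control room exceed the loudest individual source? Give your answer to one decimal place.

Uncorrelated sources add in intensity (power), not in dB.
L_total = 10·log₁₀(10^(71.7/10) + 10^(71.7/10) + 10^(69.8/10)) = 75.93 dB SPL.
Excess over the loudest (71.7 dB): 75.93 − 71.7 = 4.2 dB.

4.2 dB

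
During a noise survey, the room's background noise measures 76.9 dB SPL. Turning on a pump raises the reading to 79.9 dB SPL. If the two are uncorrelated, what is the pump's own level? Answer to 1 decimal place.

Background correction is a power subtraction:
L_src = 10·log₁₀(10^(79.9/10) − 10^(76.9/10)) = 10·log₁₀(48750000) = 76.9 dB SPL.

76.9 dB SPL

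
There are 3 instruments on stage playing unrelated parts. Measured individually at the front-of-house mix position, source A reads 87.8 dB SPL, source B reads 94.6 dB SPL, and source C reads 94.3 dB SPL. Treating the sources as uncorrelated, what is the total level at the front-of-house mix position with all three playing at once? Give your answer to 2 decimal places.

Add the sources as powers (linear), then convert back to dB:
L_total = 10·log₁₀(10^(87.8/10) + 10^(94.6/10) + 10^(94.3/10)) = 10·log₁₀(6178000000) = 97.91 dB SPL.

97.91 dB SPL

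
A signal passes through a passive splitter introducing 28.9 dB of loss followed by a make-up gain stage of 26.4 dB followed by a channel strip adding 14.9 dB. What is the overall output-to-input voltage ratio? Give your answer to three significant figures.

4.17

Net gain = (−28.9) + 26.4 + 14.9 = 12.4 dB.
Voltage ratio = 10^(12.4/20) = 4.17.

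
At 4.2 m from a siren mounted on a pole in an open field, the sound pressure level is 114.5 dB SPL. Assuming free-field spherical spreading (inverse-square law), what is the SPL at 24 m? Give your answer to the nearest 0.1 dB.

For a point source in a free field, ΔL = −20·log₁₀(d₂/d₁).
ΔL = −20·log₁₀(24/4.2) = -15.14 dB, so L₂ = 114.5 + (-15.14) = 99.4 dB SPL.

99.4 dB SPL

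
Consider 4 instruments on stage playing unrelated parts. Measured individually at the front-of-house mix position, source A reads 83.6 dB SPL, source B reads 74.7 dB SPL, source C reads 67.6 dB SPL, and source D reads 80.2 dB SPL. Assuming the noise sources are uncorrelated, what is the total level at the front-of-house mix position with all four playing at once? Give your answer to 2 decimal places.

85.67 dB SPL

Uncorrelated sources add in intensity (power), not in dB.
L_total = 10·log₁₀(10^(83.6/10) + 10^(74.7/10) + 10^(67.6/10) + 10^(80.2/10)) = 10·log₁₀(369100000) = 85.67 dB SPL.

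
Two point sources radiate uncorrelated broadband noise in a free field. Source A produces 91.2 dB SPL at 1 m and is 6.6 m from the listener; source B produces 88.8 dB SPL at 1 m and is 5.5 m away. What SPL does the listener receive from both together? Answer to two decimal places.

At the listener: L_A = 91.2 − 20·log₁₀(6.6) = 74.809 dB; L_B = 88.8 − 20·log₁₀(5.5) = 73.993 dB.
Combined: 10·log₁₀(10^(74.809/10)+10^(73.993/10)) = 77.43 dB SPL.

77.43 dB SPL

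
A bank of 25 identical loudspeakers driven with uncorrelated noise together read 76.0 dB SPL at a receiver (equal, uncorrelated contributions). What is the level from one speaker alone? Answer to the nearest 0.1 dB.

25 equal incoherent sources add 10·log₁₀(25) = 13.98 dB over one source.
L_one = 76.0 − 13.98 = 62.0 dB SPL.

62.0 dB SPL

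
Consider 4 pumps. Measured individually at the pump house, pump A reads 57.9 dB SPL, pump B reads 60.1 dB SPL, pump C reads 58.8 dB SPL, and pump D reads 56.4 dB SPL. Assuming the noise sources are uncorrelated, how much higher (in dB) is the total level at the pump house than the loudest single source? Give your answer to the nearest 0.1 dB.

Uncorrelated sources add in intensity (power), not in dB.
L_total = 10·log₁₀(10^(57.9/10) + 10^(60.1/10) + 10^(58.8/10) + 10^(56.4/10)) = 64.53 dB SPL.
Excess over the loudest (60.1 dB): 64.53 − 60.1 = 4.4 dB.

4.4 dB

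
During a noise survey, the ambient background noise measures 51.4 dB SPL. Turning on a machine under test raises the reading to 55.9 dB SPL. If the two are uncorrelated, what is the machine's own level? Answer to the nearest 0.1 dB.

Subtract intensities: L_src = 10·log₁₀(10^(L_total/10) − 10^(L_bg/10)).
L_src = 10·log₁₀(10^(55.9/10) − 10^(51.4/10)) = 10·log₁₀(251000) = 54.0 dB SPL.

54.0 dB SPL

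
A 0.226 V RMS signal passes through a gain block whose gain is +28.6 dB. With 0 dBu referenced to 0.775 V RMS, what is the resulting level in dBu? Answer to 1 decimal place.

+17.9 dBu

Input level: 20·log₁₀(0.226/0.775) = -10.70 dBu.
Output: -10.70 + 28.6 = +17.9 dBu.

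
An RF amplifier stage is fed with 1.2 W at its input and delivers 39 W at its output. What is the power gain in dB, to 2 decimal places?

For a power ratio, dB = 10·log₁₀(P₂/P₁).
10·log₁₀(39/1.2) = 10·log₁₀(32.50) = 15.12 dB.

15.12 dB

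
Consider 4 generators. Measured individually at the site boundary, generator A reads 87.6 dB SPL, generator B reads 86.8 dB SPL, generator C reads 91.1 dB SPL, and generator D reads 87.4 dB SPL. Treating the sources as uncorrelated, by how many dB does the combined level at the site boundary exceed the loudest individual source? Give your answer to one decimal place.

Incoherent sources sum as intensities:
L_total = 10·log₁₀(10^(87.6/10) + 10^(86.8/10) + 10^(91.1/10) + 10^(87.4/10)) = 94.61 dB SPL.
Excess over the loudest (91.1 dB): 94.61 − 91.1 = 3.5 dB.

3.5 dB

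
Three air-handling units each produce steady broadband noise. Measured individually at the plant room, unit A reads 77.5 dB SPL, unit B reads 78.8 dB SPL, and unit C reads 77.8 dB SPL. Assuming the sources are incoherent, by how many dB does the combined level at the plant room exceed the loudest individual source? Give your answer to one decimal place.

Incoherent sources sum as intensities:
L_total = 10·log₁₀(10^(77.5/10) + 10^(78.8/10) + 10^(77.8/10)) = 82.84 dB SPL.
Excess over the loudest (78.8 dB): 82.84 − 78.8 = 4.0 dB.

4.0 dB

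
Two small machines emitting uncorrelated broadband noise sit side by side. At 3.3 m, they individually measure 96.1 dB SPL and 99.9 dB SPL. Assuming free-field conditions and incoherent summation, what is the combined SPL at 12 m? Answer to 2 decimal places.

Combined at 3.3 m: 10·log₁₀(10^(96.1/10)+10^(99.9/10)) = 101.413 dB SPL.
Then apply −20·log₁₀(12/3.3) = -11.213 dB → 90.20 dB SPL.

90.20 dB SPL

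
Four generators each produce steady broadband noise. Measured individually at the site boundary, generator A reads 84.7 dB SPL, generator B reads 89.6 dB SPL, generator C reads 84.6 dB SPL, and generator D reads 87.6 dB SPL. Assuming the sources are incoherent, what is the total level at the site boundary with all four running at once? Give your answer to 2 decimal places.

Add the sources as powers (linear), then convert back to dB:
L_total = 10·log₁₀(10^(84.7/10) + 10^(89.6/10) + 10^(84.6/10) + 10^(87.6/10)) = 10·log₁₀(2071000000) = 93.16 dB SPL.

93.16 dB SPL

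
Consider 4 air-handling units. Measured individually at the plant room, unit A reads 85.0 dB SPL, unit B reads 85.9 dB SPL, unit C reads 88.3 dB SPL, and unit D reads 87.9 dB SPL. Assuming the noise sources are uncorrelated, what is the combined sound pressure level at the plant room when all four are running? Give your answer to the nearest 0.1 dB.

93.0 dB SPL

Uncorrelated sources add in intensity (power), not in dB.
L_total = 10·log₁₀(10^(85.0/10) + 10^(85.9/10) + 10^(88.3/10) + 10^(87.9/10)) = 10·log₁₀(1998000000) = 93.0 dB SPL.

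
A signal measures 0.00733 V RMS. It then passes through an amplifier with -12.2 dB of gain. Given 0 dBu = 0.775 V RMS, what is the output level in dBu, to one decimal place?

-52.7 dBu

Input level: 20·log₁₀(0.00733/0.775) = -40.48 dBu.
Output: -40.48 − 12.2 = -52.7 dBu.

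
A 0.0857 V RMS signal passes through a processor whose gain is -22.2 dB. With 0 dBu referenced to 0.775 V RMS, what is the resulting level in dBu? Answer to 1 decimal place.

Input level: 20·log₁₀(0.0857/0.775) = -19.13 dBu.
Output: -19.13 − 22.2 = -41.3 dBu.

-41.3 dBu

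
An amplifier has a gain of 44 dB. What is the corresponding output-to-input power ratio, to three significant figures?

Power ratio = 10^(dB/10).
10^(44/10) = 10^(4.400) = 25100.

25100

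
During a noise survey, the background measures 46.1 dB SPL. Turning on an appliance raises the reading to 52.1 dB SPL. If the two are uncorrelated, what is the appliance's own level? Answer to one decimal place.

50.8 dB SPL

Subtract intensities: L_src = 10·log₁₀(10^(L_total/10) − 10^(L_bg/10)).
L_src = 10·log₁₀(10^(52.1/10) − 10^(46.1/10)) = 10·log₁₀(121400) = 50.8 dB SPL.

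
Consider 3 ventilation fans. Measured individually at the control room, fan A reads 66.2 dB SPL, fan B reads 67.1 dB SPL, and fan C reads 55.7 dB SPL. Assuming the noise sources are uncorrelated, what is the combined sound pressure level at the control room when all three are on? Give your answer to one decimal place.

Add the sources as powers (linear), then convert back to dB:
L_total = 10·log₁₀(10^(66.2/10) + 10^(67.1/10) + 10^(55.7/10)) = 10·log₁₀(9669000) = 69.9 dB SPL.

69.9 dB SPL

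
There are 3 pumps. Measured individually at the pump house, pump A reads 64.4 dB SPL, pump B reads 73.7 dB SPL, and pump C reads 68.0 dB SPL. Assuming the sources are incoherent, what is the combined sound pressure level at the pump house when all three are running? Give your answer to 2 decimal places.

Incoherent sources sum as intensities:
L_total = 10·log₁₀(10^(64.4/10) + 10^(73.7/10) + 10^(68.0/10)) = 10·log₁₀(32510000) = 75.12 dB SPL.

75.12 dB SPL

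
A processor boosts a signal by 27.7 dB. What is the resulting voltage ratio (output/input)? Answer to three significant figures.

Voltage ratio = 10^(dB/20).
10^(27.7/20) = 10^(1.385) = 24.3.

24.3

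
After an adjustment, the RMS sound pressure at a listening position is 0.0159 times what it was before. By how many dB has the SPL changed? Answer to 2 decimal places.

-35.97 dB

SPL change from a pressure ratio uses the 20·log₁₀ form:
20·log₁₀(0.0159) = -35.97 dB.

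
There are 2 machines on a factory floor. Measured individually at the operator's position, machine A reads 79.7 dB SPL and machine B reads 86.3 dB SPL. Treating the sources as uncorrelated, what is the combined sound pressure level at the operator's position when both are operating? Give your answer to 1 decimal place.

Incoherent sources sum as intensities:
L_total = 10·log₁₀(10^(79.7/10) + 10^(86.3/10)) = 10·log₁₀(519900000) = 87.2 dB SPL.

87.2 dB SPL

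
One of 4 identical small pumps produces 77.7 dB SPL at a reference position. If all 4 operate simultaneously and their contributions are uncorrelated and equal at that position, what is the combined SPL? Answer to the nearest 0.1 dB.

83.7 dB SPL

4 equal incoherent sources raise the level by 10·log₁₀(4) = 6.02 dB.
L_total = 77.7 + 6.02 = 83.7 dB SPL.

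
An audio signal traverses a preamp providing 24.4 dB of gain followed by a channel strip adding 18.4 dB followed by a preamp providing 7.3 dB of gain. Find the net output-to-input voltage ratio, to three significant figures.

Net gain = 24.4 + 18.4 + 7.3 = 50.1 dB.
Voltage ratio = 10^(50.1/20) = 320.

320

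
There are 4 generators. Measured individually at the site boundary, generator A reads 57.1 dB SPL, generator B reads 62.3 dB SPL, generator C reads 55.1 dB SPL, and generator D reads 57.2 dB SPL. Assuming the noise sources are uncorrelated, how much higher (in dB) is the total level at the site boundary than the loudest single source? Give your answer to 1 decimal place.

2.6 dB

Uncorrelated sources add in intensity (power), not in dB.
L_total = 10·log₁₀(10^(57.1/10) + 10^(62.3/10) + 10^(55.1/10) + 10^(57.2/10)) = 64.86 dB SPL.
Excess over the loudest (62.3 dB): 64.86 − 62.3 = 2.6 dB.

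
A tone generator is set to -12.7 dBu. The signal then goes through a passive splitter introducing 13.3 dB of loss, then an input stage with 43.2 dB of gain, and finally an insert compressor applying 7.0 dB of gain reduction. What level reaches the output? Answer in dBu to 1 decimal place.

+10.2 dBu

In dB, series stages simply add:
-12.7 − 13.3 + 43.2 − 7.0 = +10.2 dBu.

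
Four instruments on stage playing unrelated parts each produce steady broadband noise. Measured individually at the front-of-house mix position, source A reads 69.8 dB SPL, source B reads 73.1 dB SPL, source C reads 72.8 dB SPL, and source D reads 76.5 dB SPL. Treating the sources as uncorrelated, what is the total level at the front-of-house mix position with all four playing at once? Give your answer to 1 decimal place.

Incoherent sources sum as intensities:
L_total = 10·log₁₀(10^(69.8/10) + 10^(73.1/10) + 10^(72.8/10) + 10^(76.5/10)) = 10·log₁₀(93690000) = 79.7 dB SPL.

79.7 dB SPL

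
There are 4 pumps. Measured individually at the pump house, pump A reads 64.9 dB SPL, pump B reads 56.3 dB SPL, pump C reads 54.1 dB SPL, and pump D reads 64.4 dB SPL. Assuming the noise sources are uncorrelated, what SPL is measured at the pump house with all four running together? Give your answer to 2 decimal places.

68.15 dB SPL

Incoherent sources sum as intensities:
L_total = 10·log₁₀(10^(64.9/10) + 10^(56.3/10) + 10^(54.1/10) + 10^(64.4/10)) = 10·log₁₀(6528000) = 68.15 dB SPL.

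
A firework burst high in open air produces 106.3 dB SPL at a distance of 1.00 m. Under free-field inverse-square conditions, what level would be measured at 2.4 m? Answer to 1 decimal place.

98.7 dB SPL

Free-field point source: level drops by 20·log₁₀ of the distance ratio.
ΔL = −20·log₁₀(2.4/1.00) = -7.60 dB, so L₂ = 106.3 + (-7.60) = 98.7 dB SPL.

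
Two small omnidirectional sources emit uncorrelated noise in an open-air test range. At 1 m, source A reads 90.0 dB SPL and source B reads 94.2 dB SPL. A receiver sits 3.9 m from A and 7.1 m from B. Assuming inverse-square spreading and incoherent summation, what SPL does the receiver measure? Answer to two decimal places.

At the listener: L_A = 90.0 − 20·log₁₀(3.9) = 78.179 dB; L_B = 94.2 − 20·log₁₀(7.1) = 77.175 dB.
Combined: 10·log₁₀(10^(78.179/10)+10^(77.175/10)) = 80.72 dB SPL.

80.72 dB SPL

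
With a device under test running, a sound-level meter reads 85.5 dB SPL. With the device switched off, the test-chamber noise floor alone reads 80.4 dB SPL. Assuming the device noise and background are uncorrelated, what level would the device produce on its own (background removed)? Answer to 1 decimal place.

Subtract intensities: L_src = 10·log₁₀(10^(L_total/10) − 10^(L_bg/10)).
L_src = 10·log₁₀(10^(85.5/10) − 10^(80.4/10)) = 10·log₁₀(245200000) = 83.9 dB SPL.

83.9 dB SPL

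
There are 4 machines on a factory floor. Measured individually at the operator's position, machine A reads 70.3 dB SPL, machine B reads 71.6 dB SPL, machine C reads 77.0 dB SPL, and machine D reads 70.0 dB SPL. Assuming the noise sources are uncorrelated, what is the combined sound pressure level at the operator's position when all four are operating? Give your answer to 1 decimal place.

Incoherent sources sum as intensities:
L_total = 10·log₁₀(10^(70.3/10) + 10^(71.6/10) + 10^(77.0/10) + 10^(70.0/10)) = 10·log₁₀(85290000) = 79.3 dB SPL.

79.3 dB SPL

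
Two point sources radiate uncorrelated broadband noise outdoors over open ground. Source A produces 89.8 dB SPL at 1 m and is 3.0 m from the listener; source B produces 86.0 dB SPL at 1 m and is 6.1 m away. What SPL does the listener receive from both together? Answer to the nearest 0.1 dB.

80.7 dB SPL

At the listener: L_A = 89.8 − 20·log₁₀(3.0) = 80.26 dB; L_B = 86.0 − 20·log₁₀(6.1) = 70.29 dB.
Combined: 10·log₁₀(10^(80.26/10)+10^(70.29/10)) = 80.7 dB SPL.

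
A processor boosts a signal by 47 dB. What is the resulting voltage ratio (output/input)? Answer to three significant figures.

224

Voltage ratio = 10^(dB/20).
10^(47/20) = 10^(2.350) = 224.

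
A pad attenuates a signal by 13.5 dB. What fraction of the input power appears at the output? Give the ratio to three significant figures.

Power ratio = 10^(dB/10).
10^(-13.5/10) = 10^(-1.350) = 0.0447.

0.0447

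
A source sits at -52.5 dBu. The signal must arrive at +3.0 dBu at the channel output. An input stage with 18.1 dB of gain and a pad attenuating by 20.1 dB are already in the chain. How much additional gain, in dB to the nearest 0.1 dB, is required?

57.5 dB

The required make-up gain is the shortfall in the dB sum.
G = +3.0 − (-52.5) − 18.1 + 20.1 = 57.5 dB.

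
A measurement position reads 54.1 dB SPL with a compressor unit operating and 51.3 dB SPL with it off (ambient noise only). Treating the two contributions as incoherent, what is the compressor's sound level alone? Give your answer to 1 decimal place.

Remove the background by subtracting linear intensities:
L_src = 10·log₁₀(10^(54.1/10) − 10^(51.3/10)) = 10·log₁₀(122100) = 50.9 dB SPL.

50.9 dB SPL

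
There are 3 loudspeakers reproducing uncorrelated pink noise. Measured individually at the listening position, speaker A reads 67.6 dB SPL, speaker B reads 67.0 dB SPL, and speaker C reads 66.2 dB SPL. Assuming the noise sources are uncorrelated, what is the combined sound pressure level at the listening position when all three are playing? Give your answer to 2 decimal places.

71.74 dB SPL

Uncorrelated sources add in intensity (power), not in dB.
L_total = 10·log₁₀(10^(67.6/10) + 10^(67.0/10) + 10^(66.2/10)) = 10·log₁₀(14930000) = 71.74 dB SPL.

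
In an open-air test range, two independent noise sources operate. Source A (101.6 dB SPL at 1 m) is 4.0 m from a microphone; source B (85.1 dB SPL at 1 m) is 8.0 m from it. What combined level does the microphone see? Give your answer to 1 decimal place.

89.6 dB SPL

At the listener: L_A = 101.6 − 20·log₁₀(4.0) = 89.56 dB; L_B = 85.1 − 20·log₁₀(8.0) = 67.04 dB.
Combined: 10·log₁₀(10^(89.56/10)+10^(67.04/10)) = 89.6 dB SPL.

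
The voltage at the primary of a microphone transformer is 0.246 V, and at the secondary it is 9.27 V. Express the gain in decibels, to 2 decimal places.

31.52 dB

Voltage is an amplitude quantity, so gain = 20·log₁₀(V_out/V_in).
20·log₁₀(9.27/0.246) = 20·log₁₀(37.68) = 31.52 dB.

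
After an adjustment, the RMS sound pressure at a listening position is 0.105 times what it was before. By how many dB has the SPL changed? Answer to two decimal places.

SPL change from a pressure ratio uses the 20·log₁₀ form:
20·log₁₀(0.105) = -19.58 dB.

-19.58 dB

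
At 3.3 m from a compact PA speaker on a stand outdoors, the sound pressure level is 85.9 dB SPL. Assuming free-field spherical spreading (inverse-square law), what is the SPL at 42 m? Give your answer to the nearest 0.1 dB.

63.8 dB SPL

For a point source in a free field, ΔL = −20·log₁₀(d₂/d₁).
ΔL = −20·log₁₀(42/3.3) = -22.09 dB, so L₂ = 85.9 + (-22.09) = 63.8 dB SPL.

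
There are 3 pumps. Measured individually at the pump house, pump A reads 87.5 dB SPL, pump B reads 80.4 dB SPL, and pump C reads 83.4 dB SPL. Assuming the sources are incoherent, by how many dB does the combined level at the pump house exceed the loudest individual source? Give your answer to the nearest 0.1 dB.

Uncorrelated sources add in intensity (power), not in dB.
L_total = 10·log₁₀(10^(87.5/10) + 10^(80.4/10) + 10^(83.4/10)) = 89.50 dB SPL.
Excess over the loudest (87.5 dB): 89.50 − 87.5 = 2.0 dB.

2.0 dB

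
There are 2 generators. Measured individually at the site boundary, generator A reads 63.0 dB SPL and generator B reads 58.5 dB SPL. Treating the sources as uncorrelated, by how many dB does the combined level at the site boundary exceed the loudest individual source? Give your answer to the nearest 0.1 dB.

Uncorrelated sources add in intensity (power), not in dB.
L_total = 10·log₁₀(10^(63.0/10) + 10^(58.5/10)) = 64.32 dB SPL.
Excess over the loudest (63.0 dB): 64.32 − 63.0 = 1.3 dB.

1.3 dB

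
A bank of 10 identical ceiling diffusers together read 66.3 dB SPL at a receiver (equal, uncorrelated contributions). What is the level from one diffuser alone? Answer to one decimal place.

10 equal incoherent sources add 10·log₁₀(10) = 10.00 dB over one source.
L_one = 66.3 − 10.00 = 56.3 dB SPL.

56.3 dB SPL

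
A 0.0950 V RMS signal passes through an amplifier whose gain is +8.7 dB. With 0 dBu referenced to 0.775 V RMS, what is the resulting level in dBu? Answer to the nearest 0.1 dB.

Input level: 20·log₁₀(0.0950/0.775) = -18.23 dBu.
Output: -18.23 + 8.7 = -9.5 dBu.

-9.5 dBu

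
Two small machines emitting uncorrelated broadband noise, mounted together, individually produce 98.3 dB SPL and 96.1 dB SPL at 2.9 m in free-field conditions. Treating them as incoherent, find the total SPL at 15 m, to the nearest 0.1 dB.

86.1 dB SPL

Combined at 2.9 m: 10·log₁₀(10^(98.3/10)+10^(96.1/10)) = 100.35 dB SPL.
Then apply −20·log₁₀(15/2.9) = -14.27 dB → 86.1 dB SPL.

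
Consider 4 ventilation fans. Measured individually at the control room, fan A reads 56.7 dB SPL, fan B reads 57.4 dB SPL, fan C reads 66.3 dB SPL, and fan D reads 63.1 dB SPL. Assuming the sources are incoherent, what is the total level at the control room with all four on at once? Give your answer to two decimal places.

Uncorrelated sources add in intensity (power), not in dB.
L_total = 10·log₁₀(10^(56.7/10) + 10^(57.4/10) + 10^(66.3/10) + 10^(63.1/10)) = 10·log₁₀(7325000) = 68.65 dB SPL.

68.65 dB SPL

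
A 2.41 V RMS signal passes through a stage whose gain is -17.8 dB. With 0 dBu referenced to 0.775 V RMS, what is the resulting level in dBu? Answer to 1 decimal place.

Input level: 20·log₁₀(2.41/0.775) = 9.85 dBu.
Output: 9.85 − 17.8 = -7.9 dBu.

-7.9 dBu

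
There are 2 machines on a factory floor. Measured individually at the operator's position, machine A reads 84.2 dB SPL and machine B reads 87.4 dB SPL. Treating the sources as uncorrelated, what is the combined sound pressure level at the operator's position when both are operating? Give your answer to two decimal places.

Incoherent sources sum as intensities:
L_total = 10·log₁₀(10^(84.2/10) + 10^(87.4/10)) = 10·log₁₀(812600000) = 89.10 dB SPL.

89.10 dB SPL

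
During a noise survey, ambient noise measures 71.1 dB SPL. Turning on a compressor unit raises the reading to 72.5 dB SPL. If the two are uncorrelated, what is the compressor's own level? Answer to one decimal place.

Remove the background by subtracting linear intensities:
L_src = 10·log₁₀(10^(72.5/10) − 10^(71.1/10)) = 10·log₁₀(4900000) = 66.9 dB SPL.

66.9 dB SPL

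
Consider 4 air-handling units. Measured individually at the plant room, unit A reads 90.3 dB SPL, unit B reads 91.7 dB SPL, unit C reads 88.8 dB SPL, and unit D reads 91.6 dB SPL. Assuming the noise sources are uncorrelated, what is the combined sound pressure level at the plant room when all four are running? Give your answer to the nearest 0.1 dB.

Uncorrelated sources add in intensity (power), not in dB.
L_total = 10·log₁₀(10^(90.3/10) + 10^(91.7/10) + 10^(88.8/10) + 10^(91.6/10)) = 10·log₁₀(4755000000) = 96.8 dB SPL.

96.8 dB SPL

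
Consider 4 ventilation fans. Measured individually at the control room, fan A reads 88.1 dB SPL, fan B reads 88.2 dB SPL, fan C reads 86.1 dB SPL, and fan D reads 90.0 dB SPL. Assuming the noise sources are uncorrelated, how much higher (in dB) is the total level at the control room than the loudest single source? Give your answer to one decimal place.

Add the sources as powers (linear), then convert back to dB:
L_total = 10·log₁₀(10^(88.1/10) + 10^(88.2/10) + 10^(86.1/10) + 10^(90.0/10)) = 94.34 dB SPL.
Excess over the loudest (90.0 dB): 94.34 − 90.0 = 4.3 dB.

4.3 dB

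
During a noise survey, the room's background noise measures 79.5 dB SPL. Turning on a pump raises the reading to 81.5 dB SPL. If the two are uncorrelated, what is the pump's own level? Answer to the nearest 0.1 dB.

77.2 dB SPL

Subtract intensities: L_src = 10·log₁₀(10^(L_total/10) − 10^(L_bg/10)).
L_src = 10·log₁₀(10^(81.5/10) − 10^(79.5/10)) = 10·log₁₀(52130000) = 77.2 dB SPL.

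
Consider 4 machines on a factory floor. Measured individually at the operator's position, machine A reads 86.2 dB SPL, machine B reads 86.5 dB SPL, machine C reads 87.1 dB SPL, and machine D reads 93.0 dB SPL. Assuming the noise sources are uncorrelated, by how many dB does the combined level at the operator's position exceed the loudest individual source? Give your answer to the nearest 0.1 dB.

2.3 dB

Incoherent sources sum as intensities:
L_total = 10·log₁₀(10^(86.2/10) + 10^(86.5/10) + 10^(87.1/10) + 10^(93.0/10)) = 95.28 dB SPL.
Excess over the loudest (93.0 dB): 95.28 − 93.0 = 2.3 dB.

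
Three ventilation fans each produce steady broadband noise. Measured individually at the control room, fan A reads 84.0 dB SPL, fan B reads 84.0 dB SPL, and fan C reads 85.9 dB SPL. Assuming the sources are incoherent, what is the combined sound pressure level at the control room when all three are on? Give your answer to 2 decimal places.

Add the sources as powers (linear), then convert back to dB:
L_total = 10·log₁₀(10^(84.0/10) + 10^(84.0/10) + 10^(85.9/10)) = 10·log₁₀(891400000) = 89.50 dB SPL.

89.50 dB SPL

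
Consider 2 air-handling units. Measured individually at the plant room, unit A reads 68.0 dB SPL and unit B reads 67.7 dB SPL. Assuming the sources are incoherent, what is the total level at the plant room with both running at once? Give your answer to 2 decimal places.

Incoherent sources sum as intensities:
L_total = 10·log₁₀(10^(68.0/10) + 10^(67.7/10)) = 10·log₁₀(12200000) = 70.86 dB SPL.

70.86 dB SPL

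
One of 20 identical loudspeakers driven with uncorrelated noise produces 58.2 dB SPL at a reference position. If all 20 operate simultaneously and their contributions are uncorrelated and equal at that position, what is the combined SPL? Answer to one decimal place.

20 equal incoherent sources raise the level by 10·log₁₀(20) = 13.01 dB.
L_total = 58.2 + 13.01 = 71.2 dB SPL.

71.2 dB SPL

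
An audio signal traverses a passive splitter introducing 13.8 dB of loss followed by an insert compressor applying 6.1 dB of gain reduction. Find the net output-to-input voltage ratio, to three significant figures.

Net gain = (−13.8) + (−6.1) = -19.9 dB.
Voltage ratio = 10^(-19.9/20) = 0.101.

0.101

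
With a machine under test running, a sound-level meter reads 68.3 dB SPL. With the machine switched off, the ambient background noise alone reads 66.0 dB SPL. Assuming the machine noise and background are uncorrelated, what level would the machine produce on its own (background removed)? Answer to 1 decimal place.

64.4 dB SPL

Background correction is a power subtraction:
L_src = 10·log₁₀(10^(68.3/10) − 10^(66.0/10)) = 10·log₁₀(2780000) = 64.4 dB SPL.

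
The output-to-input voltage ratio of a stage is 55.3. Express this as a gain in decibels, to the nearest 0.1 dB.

34.9 dB

Voltage ratio → dB uses the 20·log₁₀ form:
20·log₁₀(55.3) = 34.9 dB.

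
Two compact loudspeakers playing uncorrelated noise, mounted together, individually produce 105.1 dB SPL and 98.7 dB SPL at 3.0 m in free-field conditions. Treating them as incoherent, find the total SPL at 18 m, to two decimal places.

Combined at 3.0 m: 10·log₁₀(10^(105.1/10)+10^(98.7/10)) = 105.996 dB SPL.
Then apply −20·log₁₀(18/3.0) = -15.563 dB → 90.43 dB SPL.

90.43 dB SPL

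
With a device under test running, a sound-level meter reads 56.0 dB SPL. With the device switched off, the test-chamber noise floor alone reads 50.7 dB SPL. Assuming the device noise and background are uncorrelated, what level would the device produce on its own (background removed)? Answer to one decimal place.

54.5 dB SPL

Background correction is a power subtraction:
L_src = 10·log₁₀(10^(56.0/10) − 10^(50.7/10)) = 10·log₁₀(280600) = 54.5 dB SPL.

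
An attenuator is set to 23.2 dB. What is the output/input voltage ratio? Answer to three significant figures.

Voltage ratio = 10^(dB/20).
10^(-23.2/20) = 10^(-1.160) = 0.0692.

0.0692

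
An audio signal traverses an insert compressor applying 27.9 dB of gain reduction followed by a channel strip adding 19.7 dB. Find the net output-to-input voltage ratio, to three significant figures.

Net gain = (−27.9) + 19.7 = -8.2 dB.
Voltage ratio = 10^(-8.2/20) = 0.389.

0.389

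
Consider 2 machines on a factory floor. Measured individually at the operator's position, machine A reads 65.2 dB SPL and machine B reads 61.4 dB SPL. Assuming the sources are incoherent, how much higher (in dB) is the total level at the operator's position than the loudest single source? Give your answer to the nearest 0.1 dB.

1.5 dB

Incoherent sources sum as intensities:
L_total = 10·log₁₀(10^(65.2/10) + 10^(61.4/10)) = 66.71 dB SPL.
Excess over the loudest (65.2 dB): 66.71 − 65.2 = 1.5 dB.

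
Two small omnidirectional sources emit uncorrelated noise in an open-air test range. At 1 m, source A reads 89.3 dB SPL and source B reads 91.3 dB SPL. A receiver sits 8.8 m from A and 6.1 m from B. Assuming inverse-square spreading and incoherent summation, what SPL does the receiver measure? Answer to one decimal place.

76.7 dB SPL

At the listener: L_A = 89.3 − 20·log₁₀(8.8) = 70.41 dB; L_B = 91.3 − 20·log₁₀(6.1) = 75.59 dB.
Combined: 10·log₁₀(10^(70.41/10)+10^(75.59/10)) = 76.7 dB SPL.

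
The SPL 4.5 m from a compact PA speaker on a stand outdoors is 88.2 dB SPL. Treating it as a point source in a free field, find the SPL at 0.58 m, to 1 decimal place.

106.0 dB SPL

Free-field point source: level drops by 20·log₁₀ of the distance ratio.
ΔL = −20·log₁₀(0.58/4.5) = 17.80 dB, so L₂ = 88.2 + (17.80) = 106.0 dB SPL.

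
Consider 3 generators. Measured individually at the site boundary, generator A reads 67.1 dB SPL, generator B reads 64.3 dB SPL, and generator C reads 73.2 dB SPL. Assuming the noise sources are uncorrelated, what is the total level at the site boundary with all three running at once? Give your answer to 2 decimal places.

Uncorrelated sources add in intensity (power), not in dB.
L_total = 10·log₁₀(10^(67.1/10) + 10^(64.3/10) + 10^(73.2/10)) = 10·log₁₀(28710000) = 74.58 dB SPL.

74.58 dB SPL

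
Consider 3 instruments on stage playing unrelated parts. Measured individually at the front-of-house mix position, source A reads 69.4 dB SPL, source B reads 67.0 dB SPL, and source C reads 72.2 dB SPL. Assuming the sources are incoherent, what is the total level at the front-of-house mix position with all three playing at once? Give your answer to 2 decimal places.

74.82 dB SPL

Uncorrelated sources add in intensity (power), not in dB.
L_total = 10·log₁₀(10^(69.4/10) + 10^(67.0/10) + 10^(72.2/10)) = 10·log₁₀(30320000) = 74.82 dB SPL.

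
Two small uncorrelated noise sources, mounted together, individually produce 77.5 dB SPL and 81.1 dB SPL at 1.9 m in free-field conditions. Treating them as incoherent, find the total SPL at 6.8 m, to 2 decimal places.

71.60 dB SPL

Combined at 1.9 m: 10·log₁₀(10^(77.5/10)+10^(81.1/10)) = 82.673 dB SPL.
Then apply −20·log₁₀(6.8/1.9) = -11.075 dB → 71.60 dB SPL.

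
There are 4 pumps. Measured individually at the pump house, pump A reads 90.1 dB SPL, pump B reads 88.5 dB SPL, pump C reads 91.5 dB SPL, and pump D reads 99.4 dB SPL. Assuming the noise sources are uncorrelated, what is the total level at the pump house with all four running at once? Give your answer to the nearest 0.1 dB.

100.7 dB SPL

Incoherent sources sum as intensities:
L_total = 10·log₁₀(10^(90.1/10) + 10^(88.5/10) + 10^(91.5/10) + 10^(99.4/10)) = 10·log₁₀(11853000000) = 100.7 dB SPL.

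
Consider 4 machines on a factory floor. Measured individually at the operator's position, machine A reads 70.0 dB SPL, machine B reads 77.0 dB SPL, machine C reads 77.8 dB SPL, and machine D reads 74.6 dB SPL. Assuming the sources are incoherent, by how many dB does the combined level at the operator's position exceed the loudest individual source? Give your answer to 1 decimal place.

Uncorrelated sources add in intensity (power), not in dB.
L_total = 10·log₁₀(10^(70.0/10) + 10^(77.0/10) + 10^(77.8/10) + 10^(74.6/10)) = 81.74 dB SPL.
Excess over the loudest (77.8 dB): 81.74 − 77.8 = 3.9 dB.

3.9 dB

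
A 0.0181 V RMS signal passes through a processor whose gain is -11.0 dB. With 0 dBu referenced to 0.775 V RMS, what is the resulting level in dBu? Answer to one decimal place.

-43.6 dBu

Input level: 20·log₁₀(0.0181/0.775) = -32.63 dBu.
Output: -32.63 − 11.0 = -43.6 dBu.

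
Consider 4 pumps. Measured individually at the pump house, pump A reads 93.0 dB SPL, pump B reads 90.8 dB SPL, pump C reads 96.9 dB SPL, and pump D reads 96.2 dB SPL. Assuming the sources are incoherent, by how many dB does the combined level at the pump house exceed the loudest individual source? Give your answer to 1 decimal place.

Incoherent sources sum as intensities:
L_total = 10·log₁₀(10^(93.0/10) + 10^(90.8/10) + 10^(96.9/10) + 10^(96.2/10)) = 100.89 dB SPL.
Excess over the loudest (96.9 dB): 100.89 − 96.9 = 4.0 dB.

4.0 dB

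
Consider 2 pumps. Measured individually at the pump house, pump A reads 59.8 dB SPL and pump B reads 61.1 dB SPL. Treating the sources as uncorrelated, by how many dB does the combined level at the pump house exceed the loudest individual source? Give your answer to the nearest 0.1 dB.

2.4 dB

Add the sources as powers (linear), then convert back to dB:
L_total = 10·log₁₀(10^(59.8/10) + 10^(61.1/10)) = 63.51 dB SPL.
Excess over the loudest (61.1 dB): 63.51 − 61.1 = 2.4 dB.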